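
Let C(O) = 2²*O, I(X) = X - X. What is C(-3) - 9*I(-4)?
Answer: -12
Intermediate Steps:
I(X) = 0
C(O) = 4*O
C(-3) - 9*I(-4) = 4*(-3) - 9*0 = -12 + 0 = -12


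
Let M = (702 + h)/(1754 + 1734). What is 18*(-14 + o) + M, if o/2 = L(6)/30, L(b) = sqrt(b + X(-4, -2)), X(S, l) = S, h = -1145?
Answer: -879419/3488 + 6*sqrt(2)/5 ≈ -250.43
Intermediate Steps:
L(b) = sqrt(-4 + b) (L(b) = sqrt(b - 4) = sqrt(-4 + b))
M = -443/3488 (M = (702 - 1145)/(1754 + 1734) = -443/3488 ≈ -0.12701)
o = sqrt(2)/15 (o = 2*(sqrt(-4 + 6)/30) = 2*(sqrt(2)*(1/30)) = 2*(sqrt(2)/30) = sqrt(2)/15 ≈ 0.094281)
18*(-14 + o) + M = 18*(-14 + sqrt(2)/15) - 443/3488 = (-252 + 6*sqrt(2)/5) - 443/3488 = -879419/3488 + 6*sqrt(2)/5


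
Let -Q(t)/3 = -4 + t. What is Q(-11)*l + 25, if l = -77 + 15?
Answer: -2765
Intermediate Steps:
l = -62
Q(t) = 12 - 3*t (Q(t) = -3*(-4 + t) = 12 - 3*t)
Q(-11)*l + 25 = (12 - 3*(-11))*(-62) + 25 = (12 + 33)*(-62) + 25 = 45*(-62) + 25 = -2790 + 25 = -2765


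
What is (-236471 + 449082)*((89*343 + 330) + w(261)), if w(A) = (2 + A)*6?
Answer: 6896037785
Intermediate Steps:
w(A) = 12 + 6*A
(-236471 + 449082)*((89*343 + 330) + w(261)) = (-236471 + 449082)*((89*343 + 330) + (12 + 6*261)) = 212611*((30527 + 330) + (12 + 1566)) = 212611*(30857 + 1578) = 212611*32435 = 6896037785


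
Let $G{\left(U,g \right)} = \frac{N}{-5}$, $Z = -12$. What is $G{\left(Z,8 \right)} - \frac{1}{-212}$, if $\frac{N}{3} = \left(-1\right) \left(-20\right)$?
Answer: $- \frac{2543}{212} \approx -11.995$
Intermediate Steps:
$N = 60$ ($N = 3 \left(\left(-1\right) \left(-20\right)\right) = 3 \cdot 20 = 60$)
$G{\left(U,g \right)} = -12$ ($G{\left(U,g \right)} = \frac{60}{-5} = 60 \left(- \frac{1}{5}\right) = -12$)
$G{\left(Z,8 \right)} - \frac{1}{-212} = -12 - \frac{1}{-212} = -12 - - \frac{1}{212} = -12 + \frac{1}{212} = - \frac{2543}{212}$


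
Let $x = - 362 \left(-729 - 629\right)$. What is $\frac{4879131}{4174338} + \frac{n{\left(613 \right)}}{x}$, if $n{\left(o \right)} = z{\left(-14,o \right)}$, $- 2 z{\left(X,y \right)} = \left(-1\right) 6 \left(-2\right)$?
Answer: $\frac{14277001411}{12214808711} \approx 1.1688$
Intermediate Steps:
$x = 491596$ ($x = \left(-362\right) \left(-1358\right) = 491596$)
$z{\left(X,y \right)} = -6$ ($z{\left(X,y \right)} = - \frac{\left(-1\right) 6 \left(-2\right)}{2} = - \frac{\left(-6\right) \left(-2\right)}{2} = \left(- \frac{1}{2}\right) 12 = -6$)
$n{\left(o \right)} = -6$
$\frac{4879131}{4174338} + \frac{n{\left(613 \right)}}{x} = \frac{4879131}{4174338} - \frac{6}{491596} = 4879131 \cdot \frac{1}{4174338} - \frac{3}{245798} = \frac{1626377}{1391446} - \frac{3}{245798} = \frac{14277001411}{12214808711}$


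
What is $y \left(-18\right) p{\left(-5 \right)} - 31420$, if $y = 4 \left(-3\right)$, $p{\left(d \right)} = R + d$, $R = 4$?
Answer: $-31636$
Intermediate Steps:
$p{\left(d \right)} = 4 + d$
$y = -12$
$y \left(-18\right) p{\left(-5 \right)} - 31420 = \left(-12\right) \left(-18\right) \left(4 - 5\right) - 31420 = 216 \left(-1\right) - 31420 = -216 - 31420 = -31636$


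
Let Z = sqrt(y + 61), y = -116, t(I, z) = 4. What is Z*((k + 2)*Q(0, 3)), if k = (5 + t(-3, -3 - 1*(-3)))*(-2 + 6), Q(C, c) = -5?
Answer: -190*I*sqrt(55) ≈ -1409.1*I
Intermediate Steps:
k = 36 (k = (5 + 4)*(-2 + 6) = 9*4 = 36)
Z = I*sqrt(55) (Z = sqrt(-116 + 61) = sqrt(-55) = I*sqrt(55) ≈ 7.4162*I)
Z*((k + 2)*Q(0, 3)) = (I*sqrt(55))*((36 + 2)*(-5)) = (I*sqrt(55))*(38*(-5)) = (I*sqrt(55))*(-190) = -190*I*sqrt(55)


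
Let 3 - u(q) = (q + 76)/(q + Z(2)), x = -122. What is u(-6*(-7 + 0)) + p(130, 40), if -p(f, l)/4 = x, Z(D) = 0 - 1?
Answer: 20013/41 ≈ 488.12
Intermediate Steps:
Z(D) = -1
p(f, l) = 488 (p(f, l) = -4*(-122) = 488)
u(q) = 3 - (76 + q)/(-1 + q) (u(q) = 3 - (q + 76)/(q - 1) = 3 - (76 + q)/(-1 + q))
u(-6*(-7 + 0)) + p(130, 40) = (-79 + 2*(-6*(-7 + 0)))/(-1 - 6*(-7 + 0)) + 488 = (-79 + 2*(-6*(-7)))/(-1 - 6*(-7)) + 488 = (-79 + 2*42)/(-1 + 42) + 488 = (-79 + 84)/41 + 488 = (1/41)*5 + 488 = 5/41 + 488 = 20013/41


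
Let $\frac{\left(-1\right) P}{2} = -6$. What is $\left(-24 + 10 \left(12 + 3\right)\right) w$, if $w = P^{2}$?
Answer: $18144$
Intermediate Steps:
$P = 12$ ($P = \left(-2\right) \left(-6\right) = 12$)
$w = 144$ ($w = 12^{2} = 144$)
$\left(-24 + 10 \left(12 + 3\right)\right) w = \left(-24 + 10 \left(12 + 3\right)\right) 144 = \left(-24 + 10 \cdot 15\right) 144 = \left(-24 + 150\right) 144 = 126 \cdot 144 = 18144$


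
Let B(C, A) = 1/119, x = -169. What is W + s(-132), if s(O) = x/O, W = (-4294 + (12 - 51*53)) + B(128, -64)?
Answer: -109700137/15708 ≈ -6983.7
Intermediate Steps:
B(C, A) = 1/119
W = -831214/119 (W = (-4294 + (12 - 51*53)) + 1/119 = (-4294 + (12 - 2703)) + 1/119 = (-4294 - 2691) + 1/119 = -6985 + 1/119 = -831214/119 ≈ -6985.0)
s(O) = -169/O
W + s(-132) = -831214/119 - 169/(-132) = -831214/119 - 169*(-1/132) = -831214/119 + 169/132 = -109700137/15708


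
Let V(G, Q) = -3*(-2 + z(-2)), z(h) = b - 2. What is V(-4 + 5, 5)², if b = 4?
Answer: 0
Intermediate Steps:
z(h) = 2 (z(h) = 4 - 2 = 2)
V(G, Q) = 0 (V(G, Q) = -3*(-2 + 2) = -3*0 = 0)
V(-4 + 5, 5)² = 0² = 0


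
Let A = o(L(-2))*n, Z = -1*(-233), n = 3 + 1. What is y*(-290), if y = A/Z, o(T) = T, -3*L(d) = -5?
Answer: -5800/699 ≈ -8.2976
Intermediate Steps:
L(d) = 5/3 (L(d) = -1/3*(-5) = 5/3)
n = 4
Z = 233
A = 20/3 (A = (5/3)*4 = 20/3 ≈ 6.6667)
y = 20/699 (y = (20/3)/233 = (20/3)*(1/233) = 20/699 ≈ 0.028612)
y*(-290) = (20/699)*(-290) = -5800/699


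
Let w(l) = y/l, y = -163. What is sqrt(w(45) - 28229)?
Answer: 2*I*sqrt(1588085)/15 ≈ 168.03*I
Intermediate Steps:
w(l) = -163/l
sqrt(w(45) - 28229) = sqrt(-163/45 - 28229) = sqrt(-1270468/45) = 2*I*sqrt(1588085)/15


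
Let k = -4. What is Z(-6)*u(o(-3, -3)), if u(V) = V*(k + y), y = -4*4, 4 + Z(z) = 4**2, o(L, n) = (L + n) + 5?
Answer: 240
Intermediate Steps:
o(L, n) = 5 + L + n
Z(z) = 12 (Z(z) = -4 + 4**2 = -4 + 16 = 12)
y = -16
u(V) = -20*V (u(V) = V*(-4 - 16) = V*(-20) = -20*V)
Z(-6)*u(o(-3, -3)) = 12*(-20*(5 - 3 - 3)) = 12*(-20*(-1)) = 12*20 = 240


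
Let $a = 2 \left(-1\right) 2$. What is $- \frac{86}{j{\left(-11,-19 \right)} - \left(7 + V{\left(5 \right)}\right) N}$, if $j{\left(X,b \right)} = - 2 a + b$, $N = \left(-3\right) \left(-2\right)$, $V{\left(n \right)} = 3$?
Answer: $\frac{86}{71} \approx 1.2113$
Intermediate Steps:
$a = -4$ ($a = \left(-2\right) 2 = -4$)
$N = 6$
$j{\left(X,b \right)} = 8 + b$ ($j{\left(X,b \right)} = \left(-2\right) \left(-4\right) + b = 8 + b$)
$- \frac{86}{j{\left(-11,-19 \right)} - \left(7 + V{\left(5 \right)}\right) N} = - \frac{86}{\left(8 - 19\right) - \left(7 + 3\right) 6} = - \frac{86}{-11 - 10 \cdot 6} = - \frac{86}{-11 - 60} = - \frac{86}{-71} = \left(-86\right) \left(- \frac{1}{71}\right) = \frac{86}{71}$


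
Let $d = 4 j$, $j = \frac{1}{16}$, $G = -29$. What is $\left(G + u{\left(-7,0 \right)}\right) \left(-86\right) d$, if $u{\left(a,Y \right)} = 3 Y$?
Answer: $\frac{1247}{2} \approx 623.5$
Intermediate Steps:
$j = \frac{1}{16} \approx 0.0625$
$d = \frac{1}{4}$ ($d = 4 \cdot \frac{1}{16} = \frac{1}{4} \approx 0.25$)
$\left(G + u{\left(-7,0 \right)}\right) \left(-86\right) d = \left(-29 + 3 \cdot 0\right) \left(-86\right) \frac{1}{4} = \left(-29 + 0\right) \left(-86\right) \frac{1}{4} = \left(-29\right) \left(-86\right) \frac{1}{4} = 2494 \cdot \frac{1}{4} = \frac{1247}{2}$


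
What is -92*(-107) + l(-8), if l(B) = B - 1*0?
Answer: 9836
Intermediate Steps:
l(B) = B (l(B) = B + 0 = B)
-92*(-107) + l(-8) = -92*(-107) - 8 = 9844 - 8 = 9836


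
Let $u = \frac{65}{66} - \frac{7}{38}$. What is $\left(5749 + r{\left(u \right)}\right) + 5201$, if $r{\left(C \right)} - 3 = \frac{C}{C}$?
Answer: $10954$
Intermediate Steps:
$u = \frac{502}{627}$ ($u = 65 \cdot \frac{1}{66} - \frac{7}{38} = \frac{65}{66} - \frac{7}{38} = \frac{502}{627} \approx 0.80064$)
$r{\left(C \right)} = 4$ ($r{\left(C \right)} = 3 + \frac{C}{C} = 3 + 1 = 4$)
$\left(5749 + r{\left(u \right)}\right) + 5201 = \left(5749 + 4\right) + 5201 = 5753 + 5201 = 10954$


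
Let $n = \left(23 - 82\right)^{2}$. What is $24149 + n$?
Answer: $27630$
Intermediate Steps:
$n = 3481$ ($n = \left(-59\right)^{2} = 3481$)
$24149 + n = 24149 + 3481 = 27630$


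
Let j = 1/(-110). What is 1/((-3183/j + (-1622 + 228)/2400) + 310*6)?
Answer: 1200/422387303 ≈ 2.8410e-6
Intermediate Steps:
j = -1/110 ≈ -0.0090909
1/((-3183/j + (-1622 + 228)/2400) + 310*6) = 1/((-3183/(-1/110) + (-1622 + 228)/2400) + 310*6) = 1/((-3183*(-110) - 1394*1/2400) + 1860) = 1/((350130 - 697/1200) + 1860) = 1/(420155303/1200 + 1860) = 1/(422387303/1200) = 1200/422387303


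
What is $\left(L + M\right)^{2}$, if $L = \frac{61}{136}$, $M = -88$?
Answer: $\frac{141776649}{18496} \approx 7665.3$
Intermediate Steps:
$L = \frac{61}{136}$ ($L = 61 \cdot \frac{1}{136} = \frac{61}{136} \approx 0.44853$)
$\left(L + M\right)^{2} = \left(\frac{61}{136} - 88\right)^{2} = \left(- \frac{11907}{136}\right)^{2} = \frac{141776649}{18496}$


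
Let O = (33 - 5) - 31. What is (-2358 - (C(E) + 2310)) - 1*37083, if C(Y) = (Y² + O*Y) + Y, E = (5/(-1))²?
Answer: -42326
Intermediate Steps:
O = -3 (O = 28 - 31 = -3)
E = 25 (E = (5*(-1))² = (-5)² = 25)
C(Y) = Y² - 2*Y (C(Y) = (Y² - 3*Y) + Y = Y² - 2*Y)
(-2358 - (C(E) + 2310)) - 1*37083 = (-2358 - (25*(-2 + 25) + 2310)) - 1*37083 = (-2358 - (25*23 + 2310)) - 37083 = (-2358 - (575 + 2310)) - 37083 = (-2358 - 1*2885) - 37083 = (-2358 - 2885) - 37083 = -5243 - 37083 = -42326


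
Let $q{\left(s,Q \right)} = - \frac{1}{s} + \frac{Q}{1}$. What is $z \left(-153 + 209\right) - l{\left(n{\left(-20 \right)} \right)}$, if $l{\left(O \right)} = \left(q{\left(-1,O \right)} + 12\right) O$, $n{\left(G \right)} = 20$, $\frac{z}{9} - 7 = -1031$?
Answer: $-516756$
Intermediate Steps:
$z = -9216$ ($z = 63 + 9 \left(-1031\right) = 63 - 9279 = -9216$)
$q{\left(s,Q \right)} = Q - \frac{1}{s}$ ($q{\left(s,Q \right)} = - \frac{1}{s} + Q 1 = - \frac{1}{s} + Q = Q - \frac{1}{s}$)
$l{\left(O \right)} = O \left(13 + O\right)$ ($l{\left(O \right)} = \left(\left(O - \frac{1}{-1}\right) + 12\right) O = \left(\left(O - -1\right) + 12\right) O = \left(\left(O + 1\right) + 12\right) O = \left(\left(1 + O\right) + 12\right) O = \left(13 + O\right) O = O \left(13 + O\right)$)
$z \left(-153 + 209\right) - l{\left(n{\left(-20 \right)} \right)} = - 9216 \left(-153 + 209\right) - 20 \left(13 + 20\right) = \left(-9216\right) 56 - 20 \cdot 33 = -516096 - 660 = -516756$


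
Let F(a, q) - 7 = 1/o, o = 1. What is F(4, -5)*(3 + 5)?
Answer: 64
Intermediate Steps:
F(a, q) = 8 (F(a, q) = 7 + 1/1 = 7 + 1 = 8)
F(4, -5)*(3 + 5) = 8*(3 + 5) = 8*8 = 64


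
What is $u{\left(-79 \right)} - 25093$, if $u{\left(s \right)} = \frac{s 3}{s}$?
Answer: $-25090$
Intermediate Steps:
$u{\left(s \right)} = 3$ ($u{\left(s \right)} = \frac{3 s}{s} = 3$)
$u{\left(-79 \right)} - 25093 = 3 - 25093 = -25090$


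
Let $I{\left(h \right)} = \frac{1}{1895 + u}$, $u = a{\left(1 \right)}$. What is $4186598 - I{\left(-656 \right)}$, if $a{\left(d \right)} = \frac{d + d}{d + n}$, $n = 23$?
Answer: $\frac{95207425106}{22741} \approx 4.1866 \cdot 10^{6}$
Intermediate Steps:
$a{\left(d \right)} = \frac{2 d}{23 + d}$ ($a{\left(d \right)} = \frac{d + d}{d + 23} = \frac{2 d}{23 + d}$)
$u = \frac{1}{12}$ ($u = 2 \cdot 1 \frac{1}{23 + 1} = 2 \cdot 1 \cdot \frac{1}{24} = \frac{1}{12} \approx 0.083333$)
$I{\left(h \right)} = \frac{12}{22741}$ ($I{\left(h \right)} = \frac{1}{1895 + \frac{1}{12}} = \frac{1}{\frac{22741}{12}} = \frac{12}{22741}$)
$4186598 - I{\left(-656 \right)} = 4186598 - \frac{12}{22741} = \frac{95207425106}{22741}$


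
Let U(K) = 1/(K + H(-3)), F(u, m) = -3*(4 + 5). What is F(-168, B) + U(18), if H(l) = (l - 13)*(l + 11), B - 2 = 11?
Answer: -2971/110 ≈ -27.009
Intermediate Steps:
B = 13 (B = 2 + 11 = 13)
H(l) = (-13 + l)*(11 + l)
F(u, m) = -27 (F(u, m) = -3*9 = -27)
U(K) = 1/(-128 + K) (U(K) = 1/(K + (-143 + (-3)² - 2*(-3))) = 1/(K + (-143 + 9 + 6)) = 1/(K - 128) = 1/(-128 + K))
F(-168, B) + U(18) = -27 + 1/(-128 + 18) = -27 + 1/(-110) = -27 - 1/110 = -2971/110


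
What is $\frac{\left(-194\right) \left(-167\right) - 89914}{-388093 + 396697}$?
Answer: $- \frac{4793}{717} \approx -6.6848$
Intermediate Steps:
$\frac{\left(-194\right) \left(-167\right) - 89914}{-388093 + 396697} = \frac{32398 - 89914}{8604} = \left(-57516\right) \frac{1}{8604} = - \frac{4793}{717}$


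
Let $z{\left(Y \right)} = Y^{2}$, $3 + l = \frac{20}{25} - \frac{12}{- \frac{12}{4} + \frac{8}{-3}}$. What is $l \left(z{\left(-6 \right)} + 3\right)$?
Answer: $- \frac{273}{85} \approx -3.2118$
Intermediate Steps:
$l = - \frac{7}{85}$ ($l = -3 - \left(- \frac{4}{5} + \frac{12}{- \frac{12}{4} + \frac{8}{-3}}\right) = -3 - \left(- \frac{4}{5} + \frac{12}{\left(-12\right) \frac{1}{4} + 8 \left(- \frac{1}{3}\right)}\right) = -3 - \left(- \frac{4}{5} + \frac{12}{-3 - \frac{8}{3}}\right) = -3 - \left(- \frac{4}{5} + \frac{12}{- \frac{17}{3}}\right) = -3 + \left(\frac{4}{5} - - \frac{36}{17}\right) = -3 + \left(\frac{4}{5} + \frac{36}{17}\right) = -3 + \frac{248}{85} = - \frac{7}{85} \approx -0.082353$)
$l \left(z{\left(-6 \right)} + 3\right) = - \frac{7 \left(\left(-6\right)^{2} + 3\right)}{85} = - \frac{7 \left(36 + 3\right)}{85} = \left(- \frac{7}{85}\right) 39 = - \frac{273}{85}$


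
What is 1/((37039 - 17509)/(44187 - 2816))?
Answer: 41371/19530 ≈ 2.1183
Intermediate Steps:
1/((37039 - 17509)/(44187 - 2816)) = 1/(19530/41371) = 41371/19530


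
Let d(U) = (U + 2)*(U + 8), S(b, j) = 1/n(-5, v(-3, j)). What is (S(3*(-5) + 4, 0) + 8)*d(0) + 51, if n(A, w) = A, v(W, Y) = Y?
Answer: 879/5 ≈ 175.80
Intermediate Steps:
S(b, j) = -1/5 (S(b, j) = 1/(-5) = -1/5)
d(U) = (2 + U)*(8 + U)
(S(3*(-5) + 4, 0) + 8)*d(0) + 51 = (-1/5 + 8)*(16 + 0**2 + 10*0) + 51 = 39*(16 + 0 + 0)/5 + 51 = (39/5)*16 + 51 = 624/5 + 51 = 879/5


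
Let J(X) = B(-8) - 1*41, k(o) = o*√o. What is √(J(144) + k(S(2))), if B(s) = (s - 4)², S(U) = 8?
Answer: √(103 + 16*√2) ≈ 11.208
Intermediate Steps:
B(s) = (-4 + s)²
k(o) = o^(3/2)
J(X) = 103 (J(X) = (-4 - 8)² - 1*41 = (-12)² - 41 = 144 - 41 = 103)
√(J(144) + k(S(2))) = √(103 + 8^(3/2)) = √(103 + 16*√2)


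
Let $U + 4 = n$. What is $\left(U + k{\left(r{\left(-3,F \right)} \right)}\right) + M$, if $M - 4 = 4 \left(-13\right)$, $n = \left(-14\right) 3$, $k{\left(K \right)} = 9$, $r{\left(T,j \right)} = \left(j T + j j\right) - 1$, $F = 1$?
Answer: $-85$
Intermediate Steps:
$r{\left(T,j \right)} = -1 + j^{2} + T j$ ($r{\left(T,j \right)} = \left(T j + j^{2}\right) - 1 = \left(j^{2} + T j\right) - 1 = -1 + j^{2} + T j$)
$n = -42$
$M = -48$ ($M = 4 + 4 \left(-13\right) = 4 - 52 = -48$)
$U = -46$ ($U = -4 - 42 = -46$)
$\left(U + k{\left(r{\left(-3,F \right)} \right)}\right) + M = \left(-46 + 9\right) - 48 = -37 - 48 = -85$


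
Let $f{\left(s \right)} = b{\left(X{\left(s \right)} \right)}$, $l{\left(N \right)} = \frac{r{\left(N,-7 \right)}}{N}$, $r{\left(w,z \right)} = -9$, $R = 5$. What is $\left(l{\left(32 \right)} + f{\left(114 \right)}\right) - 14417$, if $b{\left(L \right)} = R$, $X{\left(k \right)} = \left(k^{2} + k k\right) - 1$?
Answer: $- \frac{461193}{32} \approx -14412.0$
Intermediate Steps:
$X{\left(k \right)} = -1 + 2 k^{2}$ ($X{\left(k \right)} = \left(k^{2} + k^{2}\right) - 1 = 2 k^{2} - 1 = -1 + 2 k^{2}$)
$b{\left(L \right)} = 5$
$l{\left(N \right)} = - \frac{9}{N}$
$f{\left(s \right)} = 5$
$\left(l{\left(32 \right)} + f{\left(114 \right)}\right) - 14417 = \left(- \frac{9}{32} + 5\right) - 14417 = \frac{151}{32} - 14417 = - \frac{461193}{32}$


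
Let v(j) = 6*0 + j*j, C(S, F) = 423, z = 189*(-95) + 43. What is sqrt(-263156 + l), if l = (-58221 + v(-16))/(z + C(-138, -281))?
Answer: I*sqrt(80489228031991)/17489 ≈ 512.98*I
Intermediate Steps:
z = -17912 (z = -17955 + 43 = -17912)
v(j) = j**2 (v(j) = 0 + j**2 = j**2)
l = 57965/17489 (l = (-58221 + (-16)**2)/(-17912 + 423) = (-58221 + 256)/(-17489) = -57965*(-1/17489) = 57965/17489 ≈ 3.3144)
sqrt(-263156 + l) = sqrt(-263156 + 57965/17489) = sqrt(-4602277319/17489) = I*sqrt(80489228031991)/17489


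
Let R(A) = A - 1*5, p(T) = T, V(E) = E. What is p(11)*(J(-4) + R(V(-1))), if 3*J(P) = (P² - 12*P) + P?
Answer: 154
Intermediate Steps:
J(P) = -11*P/3 + P²/3 (J(P) = ((P² - 12*P) + P)/3 = (P² - 11*P)/3 = -11*P/3 + P²/3)
R(A) = -5 + A (R(A) = A - 5 = -5 + A)
p(11)*(J(-4) + R(V(-1))) = 11*((⅓)*(-4)*(-11 - 4) + (-5 - 1)) = 11*((⅓)*(-4)*(-15) - 6) = 11*(20 - 6) = 11*14 = 154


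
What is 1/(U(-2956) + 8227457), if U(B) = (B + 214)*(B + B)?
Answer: 1/24438161 ≈ 4.0920e-8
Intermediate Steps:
U(B) = 2*B*(214 + B) (U(B) = (214 + B)*(2*B) = 2*B*(214 + B))
1/(U(-2956) + 8227457) = 1/(2*(-2956)*(214 - 2956) + 8227457) = 1/(2*(-2956)*(-2742) + 8227457) = 1/(16210704 + 8227457) = 1/24438161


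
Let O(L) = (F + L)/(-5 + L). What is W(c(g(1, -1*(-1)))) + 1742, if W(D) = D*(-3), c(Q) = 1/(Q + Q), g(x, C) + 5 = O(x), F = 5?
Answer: 22649/13 ≈ 1742.2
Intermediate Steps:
O(L) = (5 + L)/(-5 + L)
g(x, C) = -5 + (5 + x)/(-5 + x)
c(Q) = 1/(2*Q)
W(D) = -3*D
W(c(g(1, -1*(-1)))) + 1742 = -3/(2*(2*(15 - 2*1)/(-5 + 1))) + 1742 = -3/(2*(2*(15 - 2)/(-4))) + 1742 = -3/(2*(2*(-1/4)*13)) + 1742 = -3/(2*(-13/2)) + 1742 = -3*(-2)/(2*13) + 1742 = -3*(-1/13) + 1742 = 3/13 + 1742 = 22649/13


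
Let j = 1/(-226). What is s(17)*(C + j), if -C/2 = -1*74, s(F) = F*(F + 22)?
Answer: 22175361/226 ≈ 98121.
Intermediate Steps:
s(F) = F*(22 + F)
C = 148 (C = -(-2)*74 = -2*(-74) = 148)
j = -1/226 ≈ -0.0044248
s(17)*(C + j) = (17*(22 + 17))*(148 - 1/226) = (17*39)*(33447/226) = 663*(33447/226) = 22175361/226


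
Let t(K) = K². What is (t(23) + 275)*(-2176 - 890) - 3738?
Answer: -2468802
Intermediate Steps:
(t(23) + 275)*(-2176 - 890) - 3738 = (23² + 275)*(-2176 - 890) - 3738 = (529 + 275)*(-3066) - 3738 = 804*(-3066) - 3738 = -2465064 - 3738 = -2468802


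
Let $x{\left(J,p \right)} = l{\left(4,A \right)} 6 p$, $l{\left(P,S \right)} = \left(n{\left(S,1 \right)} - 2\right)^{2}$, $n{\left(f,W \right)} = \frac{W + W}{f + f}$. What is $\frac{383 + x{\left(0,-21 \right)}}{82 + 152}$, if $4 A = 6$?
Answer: $\frac{53}{78} \approx 0.67949$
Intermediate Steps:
$A = \frac{3}{2}$ ($A = \frac{1}{4} \cdot 6 = \frac{3}{2} \approx 1.5$)
$n{\left(f,W \right)} = \frac{W}{f}$ ($n{\left(f,W \right)} = \frac{2 W}{2 f} = 2 W \frac{1}{2 f} = \frac{W}{f}$)
$l{\left(P,S \right)} = \left(-2 + \frac{1}{S}\right)^{2}$ ($l{\left(P,S \right)} = \left(1 \frac{1}{S} - 2\right)^{2} = \left(\frac{1}{S} - 2\right)^{2} = \left(-2 + \frac{1}{S}\right)^{2}$)
$x{\left(J,p \right)} = \frac{32 p}{3}$ ($x{\left(J,p \right)} = \frac{\left(-1 + 2 \cdot \frac{3}{2}\right)^{2}}{\frac{9}{4}} \cdot 6 p = \frac{4 \left(-1 + 3\right)^{2}}{9} \cdot 6 p = \frac{4 \cdot 2^{2}}{9} \cdot 6 p = \frac{4}{9} \cdot 4 \cdot 6 p = \frac{16}{9} \cdot 6 p = \frac{32 p}{3}$)
$\frac{383 + x{\left(0,-21 \right)}}{82 + 152} = \frac{383 + \frac{32}{3} \left(-21\right)}{82 + 152} = \frac{383 - 224}{234} = 159 \cdot \frac{1}{234} = \frac{53}{78}$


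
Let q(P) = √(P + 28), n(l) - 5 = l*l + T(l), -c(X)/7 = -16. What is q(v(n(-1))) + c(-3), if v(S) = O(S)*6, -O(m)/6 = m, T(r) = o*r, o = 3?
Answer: 112 + 4*I*√5 ≈ 112.0 + 8.9443*I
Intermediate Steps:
T(r) = 3*r
c(X) = 112 (c(X) = -7*(-16) = 112)
O(m) = -6*m
n(l) = 5 + l² + 3*l (n(l) = 5 + (l*l + 3*l) = 5 + (l² + 3*l) = 5 + l² + 3*l)
v(S) = -36*S (v(S) = -6*S*6 = -36*S)
q(P) = √(28 + P)
q(v(n(-1))) + c(-3) = √(28 - 36*(5 + (-1)² + 3*(-1))) + 112 = √(28 - 36*(5 + 1 - 3)) + 112 = √(28 - 36*3) + 112 = √(28 - 108) + 112 = √(-80) + 112 = 4*I*√5 + 112 = 112 + 4*I*√5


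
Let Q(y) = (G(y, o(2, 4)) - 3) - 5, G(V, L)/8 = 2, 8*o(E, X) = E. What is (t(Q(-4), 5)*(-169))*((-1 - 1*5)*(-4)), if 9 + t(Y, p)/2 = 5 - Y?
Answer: 97344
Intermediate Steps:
o(E, X) = E/8
G(V, L) = 16 (G(V, L) = 8*2 = 16)
Q(y) = 8 (Q(y) = (16 - 3) - 5 = 13 - 5 = 8)
t(Y, p) = -8 - 2*Y (t(Y, p) = -18 + 2*(5 - Y) = -18 + (10 - 2*Y) = -8 - 2*Y)
(t(Q(-4), 5)*(-169))*((-1 - 1*5)*(-4)) = ((-8 - 2*8)*(-169))*((-1 - 1*5)*(-4)) = ((-8 - 16)*(-169))*((-1 - 5)*(-4)) = (-24*(-169))*(-6*(-4)) = 4056*24 = 97344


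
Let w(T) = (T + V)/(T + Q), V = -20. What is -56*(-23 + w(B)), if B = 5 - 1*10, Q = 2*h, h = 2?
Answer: -112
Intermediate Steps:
Q = 4 (Q = 2*2 = 4)
B = -5 (B = 5 - 10 = -5)
w(T) = (-20 + T)/(4 + T) (w(T) = (T - 20)/(T + 4) = (-20 + T)/(4 + T))
-56*(-23 + w(B)) = -56*(-23 + (-20 - 5)/(4 - 5)) = -56*(-23 - 25/(-1)) = -56*(-23 - 1*(-25)) = -56*(-23 + 25) = -56*2 = -112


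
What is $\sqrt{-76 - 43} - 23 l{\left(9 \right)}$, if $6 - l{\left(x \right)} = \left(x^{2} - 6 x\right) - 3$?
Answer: $414 + i \sqrt{119} \approx 414.0 + 10.909 i$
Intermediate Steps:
$l{\left(x \right)} = 9 - x^{2} + 6 x$ ($l{\left(x \right)} = 6 - \left(\left(x^{2} - 6 x\right) - 3\right) = 6 - \left(-3 + x^{2} - 6 x\right) = 6 + \left(3 - x^{2} + 6 x\right) = 9 - x^{2} + 6 x$)
$\sqrt{-76 - 43} - 23 l{\left(9 \right)} = \sqrt{-76 - 43} - 23 \left(9 - 9^{2} + 6 \cdot 9\right) = \sqrt{-119} - 23 \left(9 - 81 + 54\right) = i \sqrt{119} - 23 \left(9 - 81 + 54\right) = i \sqrt{119} - -414 = i \sqrt{119} + 414 = 414 + i \sqrt{119}$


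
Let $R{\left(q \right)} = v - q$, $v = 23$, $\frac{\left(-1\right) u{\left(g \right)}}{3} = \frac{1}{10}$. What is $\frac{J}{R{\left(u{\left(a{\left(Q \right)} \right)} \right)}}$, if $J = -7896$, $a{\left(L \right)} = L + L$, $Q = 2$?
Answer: $- \frac{78960}{233} \approx -338.88$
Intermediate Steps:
$a{\left(L \right)} = 2 L$
$u{\left(g \right)} = - \frac{3}{10}$
$R{\left(q \right)} = 23 - q$
$\frac{J}{R{\left(u{\left(a{\left(Q \right)} \right)} \right)}} = - \frac{7896}{23 - - \frac{3}{10}} = - \frac{7896}{23 + \frac{3}{10}} = - \frac{7896}{\frac{233}{10}} = \left(-7896\right) \frac{10}{233} = - \frac{78960}{233}$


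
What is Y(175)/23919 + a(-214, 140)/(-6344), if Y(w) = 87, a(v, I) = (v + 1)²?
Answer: -361543061/50580712 ≈ -7.1478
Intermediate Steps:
a(v, I) = (1 + v)²
Y(175)/23919 + a(-214, 140)/(-6344) = 87/23919 + (1 - 214)²/(-6344) = 87*(1/23919) + (-213)²*(-1/6344) = 29/7973 + 45369*(-1/6344) = 29/7973 - 45369/6344 = -361543061/50580712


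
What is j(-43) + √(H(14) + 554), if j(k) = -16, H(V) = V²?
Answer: -16 + 5*√30 ≈ 11.386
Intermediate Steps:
j(-43) + √(H(14) + 554) = -16 + √(14² + 554) = -16 + √(196 + 554) = -16 + √750 = -16 + 5*√30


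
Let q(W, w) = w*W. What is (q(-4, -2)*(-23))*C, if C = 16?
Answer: -2944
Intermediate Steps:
q(W, w) = W*w
(q(-4, -2)*(-23))*C = (-4*(-2)*(-23))*16 = (8*(-23))*16 = -184*16 = -2944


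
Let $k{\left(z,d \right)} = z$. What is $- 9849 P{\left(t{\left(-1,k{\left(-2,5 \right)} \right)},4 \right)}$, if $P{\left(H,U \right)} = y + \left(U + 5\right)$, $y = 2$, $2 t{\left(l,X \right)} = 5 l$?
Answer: $-108339$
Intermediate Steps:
$t{\left(l,X \right)} = \frac{5 l}{2}$
$P{\left(H,U \right)} = 7 + U$ ($P{\left(H,U \right)} = 2 + \left(U + 5\right) = 2 + \left(5 + U\right) = 7 + U$)
$- 9849 P{\left(t{\left(-1,k{\left(-2,5 \right)} \right)},4 \right)} = - 9849 \left(7 + 4\right) = \left(-9849\right) 11 = -108339$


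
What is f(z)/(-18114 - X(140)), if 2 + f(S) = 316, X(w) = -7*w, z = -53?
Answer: -157/8567 ≈ -0.018326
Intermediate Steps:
f(S) = 314 (f(S) = -2 + 316 = 314)
f(z)/(-18114 - X(140)) = 314/(-18114 - (-7)*140) = 314/(-18114 - 1*(-980)) = 314/(-18114 + 980) = 314/(-17134) = 314*(-1/17134) = -157/8567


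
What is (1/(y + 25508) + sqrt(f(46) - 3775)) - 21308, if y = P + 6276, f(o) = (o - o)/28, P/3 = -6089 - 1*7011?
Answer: -160150929/7516 + 5*I*sqrt(151) ≈ -21308.0 + 61.441*I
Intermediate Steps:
P = -39300 (P = 3*(-6089 - 1*7011) = 3*(-6089 - 7011) = 3*(-13100) = -39300)
f(o) = 0 (f(o) = 0*(1/28) = 0)
y = -33024 (y = -39300 + 6276 = -33024)
(1/(y + 25508) + sqrt(f(46) - 3775)) - 21308 = (1/(-33024 + 25508) + sqrt(0 - 3775)) - 21308 = (1/(-7516) + sqrt(-3775)) - 21308 = (-1/7516 + 5*I*sqrt(151)) - 21308 = -160150929/7516 + 5*I*sqrt(151)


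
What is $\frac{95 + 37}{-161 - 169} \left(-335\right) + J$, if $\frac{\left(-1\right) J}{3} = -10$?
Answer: $164$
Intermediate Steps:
$J = 30$ ($J = \left(-3\right) \left(-10\right) = 30$)
$\frac{95 + 37}{-161 - 169} \left(-335\right) + J = \frac{95 + 37}{-161 - 169} \left(-335\right) + 30 = \frac{132}{-330} \left(-335\right) + 30 = 132 \left(- \frac{1}{330}\right) \left(-335\right) + 30 = \left(- \frac{2}{5}\right) \left(-335\right) + 30 = 134 + 30 = 164$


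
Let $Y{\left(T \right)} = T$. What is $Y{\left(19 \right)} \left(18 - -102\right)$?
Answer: $2280$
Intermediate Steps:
$Y{\left(19 \right)} \left(18 - -102\right) = 19 \left(18 - -102\right) = 19 \left(18 + 102\right) = 19 \cdot 120 = 2280$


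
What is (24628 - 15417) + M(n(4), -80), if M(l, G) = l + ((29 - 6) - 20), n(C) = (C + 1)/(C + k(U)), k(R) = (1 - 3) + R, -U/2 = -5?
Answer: 110573/12 ≈ 9214.4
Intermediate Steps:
U = 10 (U = -2*(-5) = 10)
k(R) = -2 + R
n(C) = (1 + C)/(8 + C) (n(C) = (C + 1)/(C + (-2 + 10)) = (1 + C)/(C + 8) = (1 + C)/(8 + C))
M(l, G) = 3 + l (M(l, G) = l + (23 - 20) = l + 3 = 3 + l)
(24628 - 15417) + M(n(4), -80) = (24628 - 15417) + (3 + (1 + 4)/(8 + 4)) = 9211 + (3 + 5/12) = 9211 + 41/12 = 110573/12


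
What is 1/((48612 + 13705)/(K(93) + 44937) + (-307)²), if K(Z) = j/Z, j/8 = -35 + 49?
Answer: 4179253/393896211478 ≈ 1.0610e-5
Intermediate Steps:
j = 112 (j = 8*(-35 + 49) = 8*14 = 112)
K(Z) = 112/Z
1/((48612 + 13705)/(K(93) + 44937) + (-307)²) = 1/((48612 + 13705)/(112/93 + 44937) + (-307)²) = 1/(62317/(112*(1/93) + 44937) + 94249) = 1/(62317/(112/93 + 44937) + 94249) = 1/(62317/(4179253/93) + 94249) = 1/(62317*(93/4179253) + 94249) = 1/(5795481/4179253 + 94249) = 1/(393896211478/4179253) = 4179253/393896211478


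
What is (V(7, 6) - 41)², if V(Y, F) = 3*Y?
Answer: 400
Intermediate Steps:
(V(7, 6) - 41)² = (3*7 - 41)² = (21 - 41)² = (-20)² = 400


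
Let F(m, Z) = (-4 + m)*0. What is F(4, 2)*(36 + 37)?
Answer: 0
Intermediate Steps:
F(m, Z) = 0
F(4, 2)*(36 + 37) = 0*(36 + 37) = 0*73 = 0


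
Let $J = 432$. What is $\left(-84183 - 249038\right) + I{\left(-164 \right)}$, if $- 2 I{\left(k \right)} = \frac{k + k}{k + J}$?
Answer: $- \frac{22325766}{67} \approx -3.3322 \cdot 10^{5}$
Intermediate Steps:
$I{\left(k \right)} = - \frac{k}{432 + k}$ ($I{\left(k \right)} = - \frac{\left(k + k\right) \frac{1}{k + 432}}{2} = - \frac{2 k \frac{1}{432 + k}}{2} = - \frac{k}{432 + k}$)
$\left(-84183 - 249038\right) + I{\left(-164 \right)} = \left(-84183 - 249038\right) - - \frac{164}{432 - 164} = \left(-84183 - 249038\right) - - \frac{164}{268} = -333221 - \left(-164\right) \frac{1}{268} = -333221 + \frac{41}{67} = - \frac{22325766}{67}$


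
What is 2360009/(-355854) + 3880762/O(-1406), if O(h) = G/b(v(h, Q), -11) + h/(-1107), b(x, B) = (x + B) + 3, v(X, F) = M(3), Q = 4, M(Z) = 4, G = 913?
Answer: -6117372133517747/357657112218 ≈ -17104.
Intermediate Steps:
v(X, F) = 4
b(x, B) = 3 + B + x (b(x, B) = (B + x) + 3 = 3 + B + x)
O(h) = -913/4 - h/1107 (O(h) = 913/(3 - 11 + 4) + h/(-1107) = 913/(-4) + h*(-1/1107) = 913*(-1/4) - h/1107 = -913/4 - h/1107)
2360009/(-355854) + 3880762/O(-1406) = 2360009/(-355854) + 3880762/(-913/4 - 1/1107*(-1406)) = 2360009*(-1/355854) + 3880762/(-913/4 + 1406/1107) = -2360009/355854 + 3880762/(-1005067/4428) = -2360009/355854 + 3880762*(-4428/1005067) = -2360009/355854 - 17184014136/1005067 = -6117372133517747/357657112218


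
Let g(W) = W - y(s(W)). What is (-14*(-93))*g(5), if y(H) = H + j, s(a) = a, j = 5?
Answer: -6510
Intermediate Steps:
y(H) = 5 + H (y(H) = H + 5 = 5 + H)
g(W) = -5 (g(W) = W - (5 + W) = W + (-5 - W) = -5)
(-14*(-93))*g(5) = -14*(-93)*(-5) = 1302*(-5) = -6510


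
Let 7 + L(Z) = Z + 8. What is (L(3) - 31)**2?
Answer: 729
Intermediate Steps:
L(Z) = 1 + Z (L(Z) = -7 + (Z + 8) = -7 + (8 + Z) = 1 + Z)
(L(3) - 31)**2 = ((1 + 3) - 31)**2 = (4 - 31)**2 = (-27)**2 = 729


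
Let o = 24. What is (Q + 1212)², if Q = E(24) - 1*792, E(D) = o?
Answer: 197136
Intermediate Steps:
E(D) = 24
Q = -768 (Q = 24 - 1*792 = 24 - 792 = -768)
(Q + 1212)² = (-768 + 1212)² = 444² = 197136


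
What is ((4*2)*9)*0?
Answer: 0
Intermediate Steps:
((4*2)*9)*0 = (8*9)*0 = 72*0 = 0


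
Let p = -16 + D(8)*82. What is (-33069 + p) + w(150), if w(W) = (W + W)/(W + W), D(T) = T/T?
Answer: -33002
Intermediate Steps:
D(T) = 1
w(W) = 1 (w(W) = (2*W)/((2*W)) = (2*W)*(1/(2*W)) = 1)
p = 66 (p = -16 + 1*82 = -16 + 82 = 66)
(-33069 + p) + w(150) = (-33069 + 66) + 1 = -33003 + 1 = -33002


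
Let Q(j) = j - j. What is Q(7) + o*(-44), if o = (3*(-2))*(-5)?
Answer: -1320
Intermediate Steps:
Q(j) = 0
o = 30 (o = -6*(-5) = 30)
Q(7) + o*(-44) = 0 + 30*(-44) = 0 - 1320 = -1320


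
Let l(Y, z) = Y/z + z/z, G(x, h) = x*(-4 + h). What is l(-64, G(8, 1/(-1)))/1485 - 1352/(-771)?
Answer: 3349541/1908225 ≈ 1.7553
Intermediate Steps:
l(Y, z) = 1 + Y/z (l(Y, z) = Y/z + 1 = 1 + Y/z)
l(-64, G(8, 1/(-1)))/1485 - 1352/(-771) = ((-64 + 8*(-4 + 1/(-1)))/((8*(-4 + 1/(-1)))))/1485 - 1352/(-771) = ((-64 + 8*(-4 - 1))/((8*(-4 - 1))))*(1/1485) - 1352*(-1/771) = ((-64 + 8*(-5))/((8*(-5))))*(1/1485) + 1352/771 = ((-64 - 40)/(-40))*(1/1485) + 1352/771 = -1/40*(-104)*(1/1485) + 1352/771 = (13/5)*(1/1485) + 1352/771 = 13/7425 + 1352/771 = 3349541/1908225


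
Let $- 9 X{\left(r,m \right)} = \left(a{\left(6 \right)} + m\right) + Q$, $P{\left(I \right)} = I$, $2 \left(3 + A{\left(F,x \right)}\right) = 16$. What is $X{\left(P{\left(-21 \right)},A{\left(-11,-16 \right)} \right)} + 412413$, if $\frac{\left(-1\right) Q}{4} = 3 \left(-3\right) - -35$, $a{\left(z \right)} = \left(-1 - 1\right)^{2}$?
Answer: $\frac{3711812}{9} \approx 4.1242 \cdot 10^{5}$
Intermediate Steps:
$a{\left(z \right)} = 4$ ($a{\left(z \right)} = \left(-2\right)^{2} = 4$)
$A{\left(F,x \right)} = 5$ ($A{\left(F,x \right)} = -3 + \frac{1}{2} \cdot 16 = -3 + 8 = 5$)
$Q = -104$ ($Q = - 4 \left(3 \left(-3\right) - -35\right) = - 4 \left(-9 + 35\right) = \left(-4\right) 26 = -104$)
$X{\left(r,m \right)} = \frac{100}{9} - \frac{m}{9}$ ($X{\left(r,m \right)} = - \frac{\left(4 + m\right) - 104}{9} = - \frac{-100 + m}{9} = \frac{100}{9} - \frac{m}{9}$)
$X{\left(P{\left(-21 \right)},A{\left(-11,-16 \right)} \right)} + 412413 = \left(\frac{100}{9} - \frac{5}{9}\right) + 412413 = \frac{95}{9} + 412413 = \frac{3711812}{9}$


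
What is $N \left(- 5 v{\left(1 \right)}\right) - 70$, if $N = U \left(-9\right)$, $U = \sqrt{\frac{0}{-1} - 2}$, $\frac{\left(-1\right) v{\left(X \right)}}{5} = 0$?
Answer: $-70$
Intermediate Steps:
$v{\left(X \right)} = 0$ ($v{\left(X \right)} = \left(-5\right) 0 = 0$)
$U = i \sqrt{2}$ ($U = \sqrt{0 \left(-1\right) - 2} = \sqrt{0 - 2} = \sqrt{-2} = i \sqrt{2} \approx 1.4142 i$)
$N = - 9 i \sqrt{2}$ ($N = i \sqrt{2} \left(-9\right) = - 9 i \sqrt{2} \approx - 12.728 i$)
$N \left(- 5 v{\left(1 \right)}\right) - 70 = - 9 i \sqrt{2} \left(\left(-5\right) 0\right) - 70 = - 9 i \sqrt{2} \cdot 0 - 70 = 0 - 70 = -70$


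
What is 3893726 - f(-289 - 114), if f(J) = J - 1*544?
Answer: 3894673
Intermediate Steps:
f(J) = -544 + J (f(J) = J - 544 = -544 + J)
3893726 - f(-289 - 114) = 3893726 - (-544 + (-289 - 114)) = 3893726 - (-544 - 403) = 3893726 - 1*(-947) = 3893726 + 947 = 3894673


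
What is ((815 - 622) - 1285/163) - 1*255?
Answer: -11391/163 ≈ -69.883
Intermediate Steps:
((815 - 622) - 1285/163) - 1*255 = (193 - 1285*1/163) - 255 = (193 - 1285/163) - 255 = 30174/163 - 255 = -11391/163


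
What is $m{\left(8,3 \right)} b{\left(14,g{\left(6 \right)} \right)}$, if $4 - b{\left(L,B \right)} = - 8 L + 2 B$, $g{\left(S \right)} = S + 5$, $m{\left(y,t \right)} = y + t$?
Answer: $1034$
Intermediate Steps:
$m{\left(y,t \right)} = t + y$
$g{\left(S \right)} = 5 + S$
$b{\left(L,B \right)} = 4 - 2 B + 8 L$ ($b{\left(L,B \right)} = 4 - \left(- 8 L + 2 B\right) = 4 - 2 B + 8 L$)
$m{\left(8,3 \right)} b{\left(14,g{\left(6 \right)} \right)} = \left(3 + 8\right) \left(4 - 2 \left(5 + 6\right) + 8 \cdot 14\right) = 11 \left(4 - 22 + 112\right) = 11 \cdot 94 = 1034$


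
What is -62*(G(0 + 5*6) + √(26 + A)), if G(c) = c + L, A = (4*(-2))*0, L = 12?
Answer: -2604 - 62*√26 ≈ -2920.1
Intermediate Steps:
A = 0 (A = -8*0 = 0)
G(c) = 12 + c (G(c) = c + 12 = 12 + c)
-62*(G(0 + 5*6) + √(26 + A)) = -62*((12 + (0 + 5*6)) + √(26 + 0)) = -62*((12 + (0 + 30)) + √26) = -62*((12 + 30) + √26) = -62*(42 + √26) = -2604 - 62*√26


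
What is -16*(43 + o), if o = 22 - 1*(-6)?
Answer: -1136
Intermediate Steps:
o = 28 (o = 22 + 6 = 28)
-16*(43 + o) = -16*(43 + 28) = -16*71 = -1136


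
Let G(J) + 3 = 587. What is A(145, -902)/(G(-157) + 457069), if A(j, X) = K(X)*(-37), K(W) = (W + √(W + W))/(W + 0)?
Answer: -1/12369 + I*√451/5578419 ≈ -8.0847e-5 + 3.8069e-6*I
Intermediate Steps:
G(J) = 584 (G(J) = -3 + 587 = 584)
K(W) = (W + √2*√W)/W (K(W) = (W + √(2*W))/W = (W + √2*√W)/W)
A(j, X) = -37 - 37*√2/√X (A(j, X) = (1 + √2/√X)*(-37) = -37 - 37*√2/√X)
A(145, -902)/(G(-157) + 457069) = (-37 - 37*√2/√(-902))/(584 + 457069) = (-37 - 37*√2*(-I*√902/902))/457653 = (-37 + 37*I*√451/451)*(1/457653) = -1/12369 + I*√451/5578419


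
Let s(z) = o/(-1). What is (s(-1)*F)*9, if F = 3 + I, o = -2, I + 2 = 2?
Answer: 54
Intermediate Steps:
I = 0 (I = -2 + 2 = 0)
s(z) = 2 (s(z) = -2/(-1) = -2*(-1) = 2)
F = 3 (F = 3 + 0 = 3)
(s(-1)*F)*9 = (2*3)*9 = 6*9 = 54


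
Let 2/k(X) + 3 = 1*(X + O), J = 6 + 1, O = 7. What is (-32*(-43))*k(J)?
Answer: 2752/11 ≈ 250.18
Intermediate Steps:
J = 7
k(X) = 2/(4 + X) (k(X) = 2/(-3 + 1*(X + 7)) = 2/(-3 + 1*(7 + X)) = 2/(-3 + (7 + X)) = 2/(4 + X))
(-32*(-43))*k(J) = (-32*(-43))*(2/(4 + 7)) = 1376*(2/11) = 2752/11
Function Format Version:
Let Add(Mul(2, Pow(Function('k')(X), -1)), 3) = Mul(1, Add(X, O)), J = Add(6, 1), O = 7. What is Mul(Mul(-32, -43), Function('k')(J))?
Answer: Rational(2752, 11) ≈ 250.18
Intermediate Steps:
J = 7
Function('k')(X) = Mul(2, Pow(Add(4, X), -1)) (Function('k')(X) = Mul(2, Pow(Add(-3, Mul(1, Add(X, 7))), -1)) = Mul(2, Pow(Add(-3, Mul(1, Add(7, X))), -1)) = Mul(2, Pow(Add(-3, Add(7, X)), -1)) = Mul(2, Pow(Add(4, X), -1)))
Mul(Mul(-32, -43), Function('k')(J)) = Mul(Mul(-32, -43), Mul(2, Pow(Add(4, 7), -1))) = Mul(1376, Mul(2, Pow(11, -1))) = Mul(1376, Mul(2, Rational(1, 11))) = Mul(1376, Rational(2, 11)) = Rational(2752, 11)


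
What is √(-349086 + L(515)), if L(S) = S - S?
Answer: I*√349086 ≈ 590.83*I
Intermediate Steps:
L(S) = 0
√(-349086 + L(515)) = √(-349086 + 0) = √(-349086) = I*√349086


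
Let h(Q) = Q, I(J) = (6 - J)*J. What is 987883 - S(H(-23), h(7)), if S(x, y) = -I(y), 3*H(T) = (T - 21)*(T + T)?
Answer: 987876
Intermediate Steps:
I(J) = J*(6 - J)
H(T) = 2*T*(-21 + T)/3 (H(T) = ((T - 21)*(T + T))/3 = ((-21 + T)*(2*T))/3 = (2*T*(-21 + T))/3 = 2*T*(-21 + T)/3)
S(x, y) = -y*(6 - y)
987883 - S(H(-23), h(7)) = 987883 - 7*(-6 + 7) = 987883 - 7 = 987876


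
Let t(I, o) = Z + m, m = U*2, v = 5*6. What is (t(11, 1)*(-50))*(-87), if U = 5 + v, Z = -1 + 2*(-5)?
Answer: 256650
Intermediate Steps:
v = 30
Z = -11 (Z = -1 - 10 = -11)
U = 35 (U = 5 + 30 = 35)
m = 70 (m = 35*2 = 70)
t(I, o) = 59 (t(I, o) = -11 + 70 = 59)
(t(11, 1)*(-50))*(-87) = (59*(-50))*(-87) = -2950*(-87) = 256650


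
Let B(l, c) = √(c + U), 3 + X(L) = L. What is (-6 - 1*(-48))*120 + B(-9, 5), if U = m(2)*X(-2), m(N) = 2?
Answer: 5040 + I*√5 ≈ 5040.0 + 2.2361*I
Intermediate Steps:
X(L) = -3 + L
U = -10 (U = 2*(-3 - 2) = 2*(-5) = -10)
B(l, c) = √(-10 + c) (B(l, c) = √(c - 10) = √(-10 + c))
(-6 - 1*(-48))*120 + B(-9, 5) = (-6 - 1*(-48))*120 + √(-10 + 5) = (-6 + 48)*120 + √(-5) = 42*120 + I*√5 = 5040 + I*√5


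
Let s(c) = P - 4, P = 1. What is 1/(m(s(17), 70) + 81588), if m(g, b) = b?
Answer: 1/81658 ≈ 1.2246e-5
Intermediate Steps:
s(c) = -3 (s(c) = 1 - 4 = -3)
1/(m(s(17), 70) + 81588) = 1/(70 + 81588) = 1/81658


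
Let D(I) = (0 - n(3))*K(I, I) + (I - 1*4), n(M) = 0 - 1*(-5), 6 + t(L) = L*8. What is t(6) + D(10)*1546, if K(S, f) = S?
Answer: -67982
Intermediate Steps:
t(L) = -6 + 8*L (t(L) = -6 + L*8 = -6 + 8*L)
n(M) = 5 (n(M) = 0 + 5 = 5)
D(I) = -4 - 4*I (D(I) = (0 - 1*5)*I + (I - 1*4) = (0 - 5)*I + (I - 4) = -5*I + (-4 + I) = -4 - 4*I)
t(6) + D(10)*1546 = (-6 + 8*6) + (-4 - 4*10)*1546 = (-6 + 48) + (-4 - 40)*1546 = 42 - 44*1546 = 42 - 68024 = -67982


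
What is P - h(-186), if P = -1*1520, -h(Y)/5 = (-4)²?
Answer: -1440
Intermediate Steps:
h(Y) = -80 (h(Y) = -5*(-4)² = -5*16 = -80)
P = -1520
P - h(-186) = -1520 - 1*(-80) = -1520 + 80 = -1440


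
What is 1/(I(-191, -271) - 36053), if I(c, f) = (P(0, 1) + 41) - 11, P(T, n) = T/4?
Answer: -1/36023 ≈ -2.7760e-5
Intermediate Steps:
P(T, n) = T/4 (P(T, n) = T*(¼) = T/4)
I(c, f) = 30 (I(c, f) = ((¼)*0 + 41) - 11 = (0 + 41) - 11 = 41 - 11 = 30)
1/(I(-191, -271) - 36053) = 1/(30 - 36053) = 1/(-36023) = -1/36023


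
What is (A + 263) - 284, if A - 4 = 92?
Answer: 75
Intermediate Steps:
A = 96 (A = 4 + 92 = 96)
(A + 263) - 284 = (96 + 263) - 284 = 359 - 284 = 75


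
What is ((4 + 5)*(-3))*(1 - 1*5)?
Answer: 108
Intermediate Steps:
((4 + 5)*(-3))*(1 - 1*5) = (9*(-3))*(1 - 5) = -27*(-4) = 108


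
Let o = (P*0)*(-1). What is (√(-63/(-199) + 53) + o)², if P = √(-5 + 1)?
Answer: 10610/199 ≈ 53.317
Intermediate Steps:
P = 2*I (P = √(-4) = 2*I ≈ 2.0*I)
o = 0 (o = ((2*I)*0)*(-1) = 0*(-1) = 0)
(√(-63/(-199) + 53) + o)² = (√(-63/(-199) + 53) + 0)² = (√(-63*(-1/199) + 53) + 0)² = (√(63/199 + 53) + 0)² = (√(10610/199) + 0)² = (√2111390/199 + 0)² = (√2111390/199)² = 10610/199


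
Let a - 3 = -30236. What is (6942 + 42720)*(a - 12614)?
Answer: -2127867714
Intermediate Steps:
a = -30233 (a = 3 - 30236 = -30233)
(6942 + 42720)*(a - 12614) = (6942 + 42720)*(-30233 - 12614) = 49662*(-42847) = -2127867714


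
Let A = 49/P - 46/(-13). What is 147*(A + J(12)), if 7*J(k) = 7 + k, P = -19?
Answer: 133392/247 ≈ 540.05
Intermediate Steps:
J(k) = 1 + k/7 (J(k) = (7 + k)/7 = 1 + k/7)
A = 237/247 (A = 49/(-19) - 46/(-13) = 49*(-1/19) - 46*(-1/13) = -49/19 + 46/13 = 237/247 ≈ 0.95951)
147*(A + J(12)) = 147*(237/247 + (1 + (1/7)*12)) = 147*(237/247 + (1 + 12/7)) = 147*(237/247 + 19/7) = 147*(6352/1729) = 133392/247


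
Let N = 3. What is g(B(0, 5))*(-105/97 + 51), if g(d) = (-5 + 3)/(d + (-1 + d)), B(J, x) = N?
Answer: -9684/485 ≈ -19.967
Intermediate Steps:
B(J, x) = 3
g(d) = -2/(-1 + 2*d)
g(B(0, 5))*(-105/97 + 51) = (-2/(-1 + 2*3))*(-105/97 + 51) = (-2/(-1 + 6))*(-105*1/97 + 51) = (-2/5)*(-105/97 + 51) = -2*⅕*(4842/97) = -⅖*4842/97 = -9684/485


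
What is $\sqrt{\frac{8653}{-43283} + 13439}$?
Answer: $\frac{12 \sqrt{174836744238}}{43283} \approx 115.93$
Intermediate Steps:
$\sqrt{\frac{8653}{-43283} + 13439} = \sqrt{8653 \left(- \frac{1}{43283}\right) + 13439} = \sqrt{- \frac{8653}{43283} + 13439} = \sqrt{\frac{581671584}{43283}} = \frac{12 \sqrt{174836744238}}{43283}$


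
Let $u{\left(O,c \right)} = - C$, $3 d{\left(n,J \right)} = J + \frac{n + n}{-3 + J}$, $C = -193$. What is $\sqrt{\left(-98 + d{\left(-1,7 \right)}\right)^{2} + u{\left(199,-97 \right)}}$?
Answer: $\frac{\sqrt{337573}}{6} \approx 96.835$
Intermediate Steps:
$d{\left(n,J \right)} = \frac{J}{3} + \frac{2 n}{3 \left(-3 + J\right)}$ ($d{\left(n,J \right)} = \frac{J + \frac{n + n}{-3 + J}}{3} = \frac{J + \frac{2 n}{-3 + J}}{3} = \frac{J}{3} + \frac{2 n}{3 \left(-3 + J\right)}$)
$u{\left(O,c \right)} = 193$ ($u{\left(O,c \right)} = \left(-1\right) \left(-193\right) = 193$)
$\sqrt{\left(-98 + d{\left(-1,7 \right)}\right)^{2} + u{\left(199,-97 \right)}} = \sqrt{\left(-98 + \frac{7^{2} - 21 + 2 \left(-1\right)}{3 \left(-3 + 7\right)}\right)^{2} + 193} = \sqrt{\left(-98 + \frac{49 - 21 - 2}{3 \cdot 4}\right)^{2} + 193} = \sqrt{\left(-98 + \frac{1}{3} \cdot \frac{1}{4} \cdot 26\right)^{2} + 193} = \sqrt{\left(-98 + \frac{13}{6}\right)^{2} + 193} = \sqrt{\left(- \frac{575}{6}\right)^{2} + 193} = \sqrt{\frac{330625}{36} + 193} = \sqrt{\frac{337573}{36}} = \frac{\sqrt{337573}}{6}$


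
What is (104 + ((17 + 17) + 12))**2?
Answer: 22500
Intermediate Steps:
(104 + ((17 + 17) + 12))**2 = (104 + (34 + 12))**2 = (104 + 46)**2 = 150**2 = 22500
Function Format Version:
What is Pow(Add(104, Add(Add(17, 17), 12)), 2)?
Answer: 22500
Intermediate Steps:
Pow(Add(104, Add(Add(17, 17), 12)), 2) = Pow(Add(104, Add(34, 12)), 2) = Pow(Add(104, 46), 2) = Pow(150, 2) = 22500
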